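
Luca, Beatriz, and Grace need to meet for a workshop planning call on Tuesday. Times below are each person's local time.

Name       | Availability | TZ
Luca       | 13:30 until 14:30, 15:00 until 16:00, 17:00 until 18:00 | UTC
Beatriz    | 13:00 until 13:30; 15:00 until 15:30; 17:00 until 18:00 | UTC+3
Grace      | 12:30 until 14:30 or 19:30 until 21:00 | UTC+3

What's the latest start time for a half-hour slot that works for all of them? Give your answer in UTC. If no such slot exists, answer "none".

Luca in UTC: 13:30-14:30, 15:00-16:00, 17:00-18:00.
Beatriz in UTC: 10:00-10:30, 12:00-12:30, 14:00-15:00 (subtract 3h to convert from UTC+3).
Grace in UTC: 09:30-11:30, 16:30-18:00 (subtract 3h to convert from UTC+3).
Luca ∩ Beatriz: 14:00-14:30.
Luca ∩ Beatriz ∩ Grace: ∅.
There is no time when everyone is free.
No common window is at least 30 minutes long.

none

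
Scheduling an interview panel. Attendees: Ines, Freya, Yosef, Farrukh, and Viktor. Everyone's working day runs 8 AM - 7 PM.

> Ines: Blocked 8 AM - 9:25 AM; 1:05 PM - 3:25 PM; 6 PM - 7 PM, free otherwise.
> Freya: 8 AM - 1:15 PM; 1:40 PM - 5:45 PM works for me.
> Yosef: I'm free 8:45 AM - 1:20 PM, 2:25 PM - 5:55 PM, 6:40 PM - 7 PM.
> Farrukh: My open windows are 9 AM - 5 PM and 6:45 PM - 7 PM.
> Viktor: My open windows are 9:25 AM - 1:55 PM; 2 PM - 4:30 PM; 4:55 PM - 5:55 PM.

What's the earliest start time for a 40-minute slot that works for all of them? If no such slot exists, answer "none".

Ines free: 09:25-13:05, 15:25-18:00 (invert busy blocks within the working day).
Freya free: 08:00-13:15, 13:40-17:45.
Yosef free: 08:45-13:20, 14:25-17:55, 18:40-19:00.
Farrukh free: 09:00-17:00, 18:45-19:00.
Viktor free: 09:25-13:55, 14:00-16:30, 16:55-17:55.
Ines ∩ Freya: 09:25-13:05, 15:25-17:45.
Ines ∩ Freya ∩ Yosef: 09:25-13:05, 15:25-17:45.
Ines ∩ Freya ∩ Yosef ∩ Farrukh: 09:25-13:05, 15:25-17:00.
Ines ∩ Freya ∩ Yosef ∩ Farrukh ∩ Viktor: 09:25-13:05, 15:25-16:30, 16:55-17:00.
The first common window of at least 40 minutes is 09:25-13:05, so the earliest start is 09:25.

09:25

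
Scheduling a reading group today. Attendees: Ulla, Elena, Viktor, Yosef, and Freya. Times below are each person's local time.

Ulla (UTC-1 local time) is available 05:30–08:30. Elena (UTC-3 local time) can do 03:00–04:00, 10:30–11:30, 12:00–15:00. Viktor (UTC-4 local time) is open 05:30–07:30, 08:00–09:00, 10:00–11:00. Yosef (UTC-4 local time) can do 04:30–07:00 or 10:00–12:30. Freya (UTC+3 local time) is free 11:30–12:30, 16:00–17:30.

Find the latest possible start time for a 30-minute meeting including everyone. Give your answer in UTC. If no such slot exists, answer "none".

Ulla in UTC: 06:30-09:30 (add 1h to convert from UTC-1).
Elena in UTC: 06:00-07:00, 13:30-14:30, 15:00-18:00 (add 3h to convert from UTC-3).
Viktor in UTC: 09:30-11:30, 12:00-13:00, 14:00-15:00 (add 4h to convert from UTC-4).
Yosef in UTC: 08:30-11:00, 14:00-16:30 (add 4h to convert from UTC-4).
Freya in UTC: 08:30-09:30, 13:00-14:30 (subtract 3h to convert from UTC+3).
Ulla ∩ Elena: 06:30-07:00.
Ulla ∩ Elena ∩ Viktor: ∅.
Ulla ∩ Elena ∩ Viktor ∩ Yosef: ∅.
Ulla ∩ Elena ∩ Viktor ∩ Yosef ∩ Freya: ∅.
There is no time when everyone is free.
No common window is at least 30 minutes long.

none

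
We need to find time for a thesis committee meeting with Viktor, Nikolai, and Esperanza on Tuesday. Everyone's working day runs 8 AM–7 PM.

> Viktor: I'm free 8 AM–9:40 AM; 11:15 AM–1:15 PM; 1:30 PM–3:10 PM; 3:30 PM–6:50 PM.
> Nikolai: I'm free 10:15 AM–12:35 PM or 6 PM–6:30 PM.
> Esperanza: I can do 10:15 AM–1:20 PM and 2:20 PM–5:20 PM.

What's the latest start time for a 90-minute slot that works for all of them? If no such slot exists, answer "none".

Viktor ∩ Nikolai: 11:15-12:35, 18:00-18:30.
Viktor ∩ Nikolai ∩ Esperanza: 11:15-12:35.
So the common availability across everyone is 11:15-12:35.
No common window is at least 90 minutes long.

none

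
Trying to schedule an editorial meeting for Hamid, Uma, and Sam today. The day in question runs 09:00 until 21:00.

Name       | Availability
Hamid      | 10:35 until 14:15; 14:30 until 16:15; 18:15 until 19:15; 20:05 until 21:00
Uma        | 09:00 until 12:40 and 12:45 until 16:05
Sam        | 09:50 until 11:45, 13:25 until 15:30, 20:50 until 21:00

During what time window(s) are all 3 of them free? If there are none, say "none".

10:35-11:45, 13:25-14:15, 14:30-15:30

Hamid ∩ Uma: 10:35-12:40, 12:45-14:15, 14:30-16:05.
Hamid ∩ Uma ∩ Sam: 10:35-11:45, 13:25-14:15, 14:30-15:30.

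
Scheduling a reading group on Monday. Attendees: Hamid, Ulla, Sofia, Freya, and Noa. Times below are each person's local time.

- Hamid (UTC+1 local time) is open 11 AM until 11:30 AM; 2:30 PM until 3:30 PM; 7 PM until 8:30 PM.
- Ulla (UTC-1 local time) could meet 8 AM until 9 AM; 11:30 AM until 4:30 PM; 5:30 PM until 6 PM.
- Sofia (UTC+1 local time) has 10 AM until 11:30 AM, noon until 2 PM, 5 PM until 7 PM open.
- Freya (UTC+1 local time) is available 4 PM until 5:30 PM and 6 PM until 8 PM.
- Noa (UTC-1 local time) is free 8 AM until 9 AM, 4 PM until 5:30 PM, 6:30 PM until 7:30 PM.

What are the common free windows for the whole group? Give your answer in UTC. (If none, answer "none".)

Hamid in UTC: 10:00-10:30, 13:30-14:30, 18:00-19:30 (subtract 1h to convert from UTC+1).
Ulla in UTC: 09:00-10:00, 12:30-17:30, 18:30-19:00 (add 1h to convert from UTC-1).
Sofia in UTC: 09:00-10:30, 11:00-13:00, 16:00-18:00 (subtract 1h to convert from UTC+1).
Freya in UTC: 15:00-16:30, 17:00-19:00 (subtract 1h to convert from UTC+1).
Noa in UTC: 09:00-10:00, 17:00-18:30, 19:30-20:30 (add 1h to convert from UTC-1).
Hamid ∩ Ulla: 13:30-14:30, 18:30-19:00.
Hamid ∩ Ulla ∩ Sofia: ∅.
Hamid ∩ Ulla ∩ Sofia ∩ Freya: ∅.
Hamid ∩ Ulla ∩ Sofia ∩ Freya ∩ Noa: ∅.
There is no time when everyone is free.

none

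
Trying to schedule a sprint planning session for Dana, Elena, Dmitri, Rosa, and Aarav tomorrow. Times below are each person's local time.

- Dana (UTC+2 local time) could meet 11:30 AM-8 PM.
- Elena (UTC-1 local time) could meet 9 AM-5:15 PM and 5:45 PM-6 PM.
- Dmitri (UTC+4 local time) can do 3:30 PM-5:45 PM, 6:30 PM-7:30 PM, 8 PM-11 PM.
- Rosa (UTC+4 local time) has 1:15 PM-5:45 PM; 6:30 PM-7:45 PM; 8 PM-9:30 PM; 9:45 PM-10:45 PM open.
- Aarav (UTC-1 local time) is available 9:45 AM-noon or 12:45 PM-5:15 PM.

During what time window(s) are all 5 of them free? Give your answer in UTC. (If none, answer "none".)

11:30-13:00, 14:30-15:30, 16:00-17:30, 17:45-18:00

Dana in UTC: 09:30-18:00 (subtract 2h to convert from UTC+2).
Elena in UTC: 10:00-18:15, 18:45-19:00 (add 1h to convert from UTC-1).
Dmitri in UTC: 11:30-13:45, 14:30-15:30, 16:00-19:00 (subtract 4h to convert from UTC+4).
Rosa in UTC: 09:15-13:45, 14:30-15:45, 16:00-17:30, 17:45-18:45 (subtract 4h to convert from UTC+4).
Aarav in UTC: 10:45-13:00, 13:45-18:15 (add 1h to convert from UTC-1).
Dana ∩ Elena: 10:00-18:00.
Dana ∩ Elena ∩ Dmitri: 11:30-13:45, 14:30-15:30, 16:00-18:00.
Dana ∩ Elena ∩ Dmitri ∩ Rosa: 11:30-13:45, 14:30-15:30, 16:00-17:30, 17:45-18:00.
Dana ∩ Elena ∩ Dmitri ∩ Rosa ∩ Aarav: 11:30-13:00, 14:30-15:30, 16:00-17:30, 17:45-18:00.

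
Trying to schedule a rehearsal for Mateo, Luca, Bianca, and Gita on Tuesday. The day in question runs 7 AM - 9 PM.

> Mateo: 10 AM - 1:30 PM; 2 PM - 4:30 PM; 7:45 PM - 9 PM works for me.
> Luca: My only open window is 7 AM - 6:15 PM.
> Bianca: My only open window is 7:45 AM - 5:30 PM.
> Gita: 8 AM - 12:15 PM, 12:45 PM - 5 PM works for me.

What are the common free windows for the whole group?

10:00-12:15, 12:45-13:30, 14:00-16:30

Mateo ∩ Luca: 10:00-13:30, 14:00-16:30.
Mateo ∩ Luca ∩ Bianca: 10:00-13:30, 14:00-16:30.
Mateo ∩ Luca ∩ Bianca ∩ Gita: 10:00-12:15, 12:45-13:30, 14:00-16:30.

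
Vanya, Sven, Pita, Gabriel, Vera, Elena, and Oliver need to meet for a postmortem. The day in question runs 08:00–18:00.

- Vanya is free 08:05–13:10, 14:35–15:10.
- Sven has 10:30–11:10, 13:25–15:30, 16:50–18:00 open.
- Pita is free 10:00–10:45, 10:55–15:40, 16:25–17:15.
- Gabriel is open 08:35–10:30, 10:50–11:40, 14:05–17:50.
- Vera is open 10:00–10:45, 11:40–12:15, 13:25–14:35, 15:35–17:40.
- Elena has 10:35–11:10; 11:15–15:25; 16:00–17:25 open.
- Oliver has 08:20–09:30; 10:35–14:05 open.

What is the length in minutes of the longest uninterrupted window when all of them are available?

Vanya ∩ Sven: 10:30-11:10, 14:35-15:10.
Vanya ∩ Sven ∩ Pita: 10:30-10:45, 10:55-11:10, 14:35-15:10.
Vanya ∩ Sven ∩ Pita ∩ Gabriel: 10:55-11:10, 14:35-15:10.
Vanya ∩ Sven ∩ Pita ∩ Gabriel ∩ Vera: ∅.
Vanya ∩ Sven ∩ Pita ∩ Gabriel ∩ Vera ∩ Elena: ∅.
Vanya ∩ Sven ∩ Pita ∩ Gabriel ∩ Vera ∩ Elena ∩ Oliver: ∅.
There is no time when everyone is free.
No common window exists, so the longest block is 0 minutes.

0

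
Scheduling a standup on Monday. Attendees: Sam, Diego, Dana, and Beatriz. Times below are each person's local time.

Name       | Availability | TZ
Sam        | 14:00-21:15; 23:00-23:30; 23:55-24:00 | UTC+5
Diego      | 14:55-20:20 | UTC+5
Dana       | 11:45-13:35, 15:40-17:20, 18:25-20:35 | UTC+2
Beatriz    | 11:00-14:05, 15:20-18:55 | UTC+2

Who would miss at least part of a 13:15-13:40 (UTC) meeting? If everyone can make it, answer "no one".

Sam in UTC: 09:00-16:15, 18:00-18:30, 18:55-19:00 (subtract 5h to convert from UTC+5).
Diego in UTC: 09:55-15:20 (subtract 5h to convert from UTC+5).
Dana in UTC: 09:45-11:35, 13:40-15:20, 16:25-18:35 (subtract 2h to convert from UTC+2).
Beatriz in UTC: 09:00-12:05, 13:20-16:55 (subtract 2h to convert from UTC+2).
Sam: free for 13:15-13:40. Diego: free for 13:15-13:40. Dana: not fully free for 13:15-13:40. Beatriz: not fully free for 13:15-13:40.

Beatriz, Dana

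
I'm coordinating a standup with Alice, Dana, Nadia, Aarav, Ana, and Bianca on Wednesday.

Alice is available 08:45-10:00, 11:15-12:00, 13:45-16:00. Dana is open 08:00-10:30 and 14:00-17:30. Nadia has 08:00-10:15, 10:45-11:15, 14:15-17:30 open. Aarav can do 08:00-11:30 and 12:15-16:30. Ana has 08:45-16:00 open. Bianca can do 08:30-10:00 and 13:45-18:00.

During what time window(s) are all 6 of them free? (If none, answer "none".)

08:45-10:00, 14:15-16:00

Alice ∩ Dana: 08:45-10:00, 14:00-16:00.
Alice ∩ Dana ∩ Nadia: 08:45-10:00, 14:15-16:00.
Alice ∩ Dana ∩ Nadia ∩ Aarav: 08:45-10:00, 14:15-16:00.
Alice ∩ Dana ∩ Nadia ∩ Aarav ∩ Ana: 08:45-10:00, 14:15-16:00.
Alice ∩ Dana ∩ Nadia ∩ Aarav ∩ Ana ∩ Bianca: 08:45-10:00, 14:15-16:00.
So the common availability across everyone is 08:45-10:00, 14:15-16:00.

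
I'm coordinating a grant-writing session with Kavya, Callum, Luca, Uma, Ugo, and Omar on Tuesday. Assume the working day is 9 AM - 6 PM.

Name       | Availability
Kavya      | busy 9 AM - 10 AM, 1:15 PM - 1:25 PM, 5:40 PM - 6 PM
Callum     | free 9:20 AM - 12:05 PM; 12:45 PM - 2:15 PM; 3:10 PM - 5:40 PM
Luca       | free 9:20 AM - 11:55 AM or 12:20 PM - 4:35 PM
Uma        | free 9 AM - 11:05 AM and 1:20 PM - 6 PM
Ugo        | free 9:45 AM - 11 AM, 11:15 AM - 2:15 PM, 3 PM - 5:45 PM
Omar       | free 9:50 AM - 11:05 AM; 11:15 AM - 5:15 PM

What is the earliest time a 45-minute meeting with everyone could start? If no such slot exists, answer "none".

Kavya free: 10:00-13:15, 13:25-17:40 (invert busy blocks within the working day).
Callum free: 09:20-12:05, 12:45-14:15, 15:10-17:40.
Luca free: 09:20-11:55, 12:20-16:35.
Uma free: 09:00-11:05, 13:20-18:00.
Ugo free: 09:45-11:00, 11:15-14:15, 15:00-17:45.
Omar free: 09:50-11:05, 11:15-17:15.
Kavya ∩ Callum: 10:00-12:05, 12:45-13:15, 13:25-14:15, 15:10-17:40.
Kavya ∩ Callum ∩ Luca: 10:00-11:55, 12:45-13:15, 13:25-14:15, 15:10-16:35.
Kavya ∩ Callum ∩ Luca ∩ Uma: 10:00-11:05, 13:25-14:15, 15:10-16:35.
Kavya ∩ Callum ∩ Luca ∩ Uma ∩ Ugo: 10:00-11:00, 13:25-14:15, 15:10-16:35.
Kavya ∩ Callum ∩ Luca ∩ Uma ∩ Ugo ∩ Omar: 10:00-11:00, 13:25-14:15, 15:10-16:35.
The first common window of at least 45 minutes is 10:00-11:00, so the earliest start is 10:00.

10:00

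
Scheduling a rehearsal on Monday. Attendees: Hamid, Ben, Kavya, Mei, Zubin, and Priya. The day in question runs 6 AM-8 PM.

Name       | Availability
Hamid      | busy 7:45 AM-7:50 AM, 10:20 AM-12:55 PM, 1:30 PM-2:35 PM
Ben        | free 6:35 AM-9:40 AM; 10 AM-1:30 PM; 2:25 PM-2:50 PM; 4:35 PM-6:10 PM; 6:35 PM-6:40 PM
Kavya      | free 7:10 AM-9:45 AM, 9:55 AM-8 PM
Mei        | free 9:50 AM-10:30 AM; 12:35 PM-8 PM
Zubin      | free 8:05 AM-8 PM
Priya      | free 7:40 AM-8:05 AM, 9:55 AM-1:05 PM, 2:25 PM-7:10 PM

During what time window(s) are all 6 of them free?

10:00-10:20, 12:55-13:05, 14:35-14:50, 16:35-18:10, 18:35-18:40

Hamid free: 06:00-07:45, 07:50-10:20, 12:55-13:30, 14:35-20:00 (invert busy blocks within the working day).
Ben free: 06:35-09:40, 10:00-13:30, 14:25-14:50, 16:35-18:10, 18:35-18:40.
Kavya free: 07:10-09:45, 09:55-20:00.
Mei free: 09:50-10:30, 12:35-20:00.
Zubin free: 08:05-20:00.
Priya free: 07:40-08:05, 09:55-13:05, 14:25-19:10.
Hamid ∩ Ben: 06:35-07:45, 07:50-09:40, 10:00-10:20, 12:55-13:30, 14:35-14:50, 16:35-18:10, 18:35-18:40.
Hamid ∩ Ben ∩ Kavya: 07:10-07:45, 07:50-09:40, 10:00-10:20, 12:55-13:30, 14:35-14:50, 16:35-18:10, 18:35-18:40.
Hamid ∩ Ben ∩ Kavya ∩ Mei: 10:00-10:20, 12:55-13:30, 14:35-14:50, 16:35-18:10, 18:35-18:40.
Hamid ∩ Ben ∩ Kavya ∩ Mei ∩ Zubin: 10:00-10:20, 12:55-13:30, 14:35-14:50, 16:35-18:10, 18:35-18:40.
Hamid ∩ Ben ∩ Kavya ∩ Mei ∩ Zubin ∩ Priya: 10:00-10:20, 12:55-13:05, 14:35-14:50, 16:35-18:10, 18:35-18:40.
So the common availability across everyone is 10:00-10:20, 12:55-13:05, 14:35-14:50, 16:35-18:10, 18:35-18:40.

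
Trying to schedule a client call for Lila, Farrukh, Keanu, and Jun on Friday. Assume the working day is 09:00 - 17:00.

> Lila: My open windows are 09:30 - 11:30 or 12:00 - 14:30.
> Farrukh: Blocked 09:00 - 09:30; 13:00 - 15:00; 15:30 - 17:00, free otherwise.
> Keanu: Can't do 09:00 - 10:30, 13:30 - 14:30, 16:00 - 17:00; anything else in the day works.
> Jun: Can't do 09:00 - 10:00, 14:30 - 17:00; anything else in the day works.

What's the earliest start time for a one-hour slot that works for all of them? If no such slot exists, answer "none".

Lila free: 09:30-11:30, 12:00-14:30.
Farrukh free: 09:30-13:00, 15:00-15:30 (invert busy blocks within the working day).
Keanu free: 10:30-13:30, 14:30-16:00 (invert busy blocks within the working day).
Jun free: 10:00-14:30 (invert busy blocks within the working day).
Lila ∩ Farrukh: 09:30-11:30, 12:00-13:00.
Lila ∩ Farrukh ∩ Keanu: 10:30-11:30, 12:00-13:00.
Lila ∩ Farrukh ∩ Keanu ∩ Jun: 10:30-11:30, 12:00-13:00.
The first common window of at least 60 minutes is 10:30-11:30, so the earliest start is 10:30.

10:30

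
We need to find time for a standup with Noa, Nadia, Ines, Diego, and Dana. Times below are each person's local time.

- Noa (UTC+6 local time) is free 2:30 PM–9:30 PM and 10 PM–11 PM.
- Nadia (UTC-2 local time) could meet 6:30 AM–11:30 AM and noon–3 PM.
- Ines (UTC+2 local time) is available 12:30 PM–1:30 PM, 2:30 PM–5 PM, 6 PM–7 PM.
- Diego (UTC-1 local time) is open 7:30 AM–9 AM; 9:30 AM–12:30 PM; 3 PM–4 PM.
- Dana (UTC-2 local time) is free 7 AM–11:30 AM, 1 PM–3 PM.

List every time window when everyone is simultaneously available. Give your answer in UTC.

Noa in UTC: 08:30-15:30, 16:00-17:00 (subtract 6h to convert from UTC+6).
Nadia in UTC: 08:30-13:30, 14:00-17:00 (add 2h to convert from UTC-2).
Ines in UTC: 10:30-11:30, 12:30-15:00, 16:00-17:00 (subtract 2h to convert from UTC+2).
Diego in UTC: 08:30-10:00, 10:30-13:30, 16:00-17:00 (add 1h to convert from UTC-1).
Dana in UTC: 09:00-13:30, 15:00-17:00 (add 2h to convert from UTC-2).
Noa ∩ Nadia: 08:30-13:30, 14:00-15:30, 16:00-17:00.
Noa ∩ Nadia ∩ Ines: 10:30-11:30, 12:30-13:30, 14:00-15:00, 16:00-17:00.
Noa ∩ Nadia ∩ Ines ∩ Diego: 10:30-11:30, 12:30-13:30, 16:00-17:00.
Noa ∩ Nadia ∩ Ines ∩ Diego ∩ Dana: 10:30-11:30, 12:30-13:30, 16:00-17:00.

10:30-11:30, 12:30-13:30, 16:00-17:00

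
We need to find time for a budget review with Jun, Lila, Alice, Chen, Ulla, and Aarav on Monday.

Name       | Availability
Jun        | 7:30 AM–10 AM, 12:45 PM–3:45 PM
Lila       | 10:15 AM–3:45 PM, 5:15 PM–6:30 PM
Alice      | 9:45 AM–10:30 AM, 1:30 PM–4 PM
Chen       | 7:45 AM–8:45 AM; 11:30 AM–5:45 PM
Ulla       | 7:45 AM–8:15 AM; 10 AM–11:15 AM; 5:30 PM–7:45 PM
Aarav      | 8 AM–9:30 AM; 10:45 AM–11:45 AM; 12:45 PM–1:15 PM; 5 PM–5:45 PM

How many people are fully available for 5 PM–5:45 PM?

2

Chen and Aarav can make the full 17:00-17:45 slot — that's 2.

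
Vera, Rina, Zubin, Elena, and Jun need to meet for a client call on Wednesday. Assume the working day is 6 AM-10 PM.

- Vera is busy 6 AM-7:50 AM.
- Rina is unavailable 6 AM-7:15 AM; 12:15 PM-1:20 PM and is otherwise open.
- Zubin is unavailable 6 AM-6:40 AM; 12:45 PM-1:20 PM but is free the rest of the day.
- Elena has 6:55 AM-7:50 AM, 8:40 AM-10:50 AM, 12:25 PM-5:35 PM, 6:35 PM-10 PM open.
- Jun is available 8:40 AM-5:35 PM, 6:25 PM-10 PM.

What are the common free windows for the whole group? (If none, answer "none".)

Vera free: 07:50-22:00 (invert busy blocks within the working day).
Rina free: 07:15-12:15, 13:20-22:00 (invert busy blocks within the working day).
Zubin free: 06:40-12:45, 13:20-22:00 (invert busy blocks within the working day).
Elena free: 06:55-07:50, 08:40-10:50, 12:25-17:35, 18:35-22:00.
Jun free: 08:40-17:35, 18:25-22:00.
Vera ∩ Rina: 07:50-12:15, 13:20-22:00.
Vera ∩ Rina ∩ Zubin: 07:50-12:15, 13:20-22:00.
Vera ∩ Rina ∩ Zubin ∩ Elena: 08:40-10:50, 13:20-17:35, 18:35-22:00.
Vera ∩ Rina ∩ Zubin ∩ Elena ∩ Jun: 08:40-10:50, 13:20-17:35, 18:35-22:00.
Those are the intersection windows.

08:40-10:50, 13:20-17:35, 18:35-22:00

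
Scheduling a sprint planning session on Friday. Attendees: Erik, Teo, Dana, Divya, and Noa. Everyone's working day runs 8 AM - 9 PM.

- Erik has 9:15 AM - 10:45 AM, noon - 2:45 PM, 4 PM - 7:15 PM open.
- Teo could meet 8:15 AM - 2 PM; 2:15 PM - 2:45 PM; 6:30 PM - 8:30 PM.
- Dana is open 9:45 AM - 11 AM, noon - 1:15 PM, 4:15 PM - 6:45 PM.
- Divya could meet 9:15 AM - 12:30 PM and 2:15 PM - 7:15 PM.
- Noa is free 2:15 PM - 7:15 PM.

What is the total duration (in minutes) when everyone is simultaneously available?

Erik ∩ Teo: 09:15-10:45, 12:00-14:00, 14:15-14:45, 18:30-19:15.
Erik ∩ Teo ∩ Dana: 09:45-10:45, 12:00-13:15, 18:30-18:45.
Erik ∩ Teo ∩ Dana ∩ Divya: 09:45-10:45, 12:00-12:30, 18:30-18:45.
Erik ∩ Teo ∩ Dana ∩ Divya ∩ Noa: 18:30-18:45.
That's a single block of 15 minutes.

15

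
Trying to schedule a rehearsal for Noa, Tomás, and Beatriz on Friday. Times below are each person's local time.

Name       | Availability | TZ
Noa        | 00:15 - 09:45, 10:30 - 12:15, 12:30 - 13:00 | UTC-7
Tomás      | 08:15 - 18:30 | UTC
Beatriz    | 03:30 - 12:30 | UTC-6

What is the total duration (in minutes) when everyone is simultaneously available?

495

Noa in UTC: 07:15-16:45, 17:30-19:15, 19:30-20:00 (add 7h to convert from UTC-7).
Tomás in UTC: 08:15-18:30.
Beatriz in UTC: 09:30-18:30 (add 6h to convert from UTC-6).
Noa ∩ Tomás: 08:15-16:45, 17:30-18:30.
Noa ∩ Tomás ∩ Beatriz: 09:30-16:45, 17:30-18:30.
Those are the intersection windows.
Summing the common windows: 435 + 60 = 495 minutes.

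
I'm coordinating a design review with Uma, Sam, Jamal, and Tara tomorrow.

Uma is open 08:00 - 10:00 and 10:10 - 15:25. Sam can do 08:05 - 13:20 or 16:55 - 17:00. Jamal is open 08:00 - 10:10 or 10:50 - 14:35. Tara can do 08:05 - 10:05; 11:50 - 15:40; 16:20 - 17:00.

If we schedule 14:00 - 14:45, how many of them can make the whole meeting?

Uma and Tara can make the full 14:00-14:45 slot — that's 2.

2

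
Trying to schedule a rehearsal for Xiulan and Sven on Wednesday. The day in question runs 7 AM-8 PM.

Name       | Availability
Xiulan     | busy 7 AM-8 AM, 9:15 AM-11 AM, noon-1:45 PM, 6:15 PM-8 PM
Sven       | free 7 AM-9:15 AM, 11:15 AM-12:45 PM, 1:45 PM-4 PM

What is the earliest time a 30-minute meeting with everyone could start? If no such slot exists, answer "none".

Xiulan free: 08:00-09:15, 11:00-12:00, 13:45-18:15 (invert busy blocks within the working day).
Sven free: 07:00-09:15, 11:15-12:45, 13:45-16:00.
Xiulan ∩ Sven: 08:00-09:15, 11:15-12:00, 13:45-16:00.
The first common window of at least 30 minutes is 08:00-09:15, so the earliest start is 08:00.

08:00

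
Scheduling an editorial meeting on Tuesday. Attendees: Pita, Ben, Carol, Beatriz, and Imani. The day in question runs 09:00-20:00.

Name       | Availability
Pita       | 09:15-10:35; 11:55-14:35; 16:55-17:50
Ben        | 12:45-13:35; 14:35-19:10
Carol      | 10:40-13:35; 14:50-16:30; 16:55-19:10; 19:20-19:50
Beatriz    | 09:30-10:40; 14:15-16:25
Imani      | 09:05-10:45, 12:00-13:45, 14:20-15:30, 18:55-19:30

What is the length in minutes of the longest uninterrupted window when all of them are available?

Pita ∩ Ben: 12:45-13:35, 16:55-17:50.
Pita ∩ Ben ∩ Carol: 12:45-13:35, 16:55-17:50.
Pita ∩ Ben ∩ Carol ∩ Beatriz: ∅.
Pita ∩ Ben ∩ Carol ∩ Beatriz ∩ Imani: ∅.
There is no time when everyone is free.
No common window exists, so the longest block is 0 minutes.

0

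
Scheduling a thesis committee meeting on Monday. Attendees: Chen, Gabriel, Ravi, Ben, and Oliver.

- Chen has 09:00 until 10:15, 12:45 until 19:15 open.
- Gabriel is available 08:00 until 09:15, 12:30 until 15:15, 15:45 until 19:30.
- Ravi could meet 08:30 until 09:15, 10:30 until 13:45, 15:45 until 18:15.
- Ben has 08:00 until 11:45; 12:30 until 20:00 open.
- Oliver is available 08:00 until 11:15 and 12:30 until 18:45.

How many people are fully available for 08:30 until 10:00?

2

Ben and Oliver can make the full 08:30-10:00 slot — that's 2.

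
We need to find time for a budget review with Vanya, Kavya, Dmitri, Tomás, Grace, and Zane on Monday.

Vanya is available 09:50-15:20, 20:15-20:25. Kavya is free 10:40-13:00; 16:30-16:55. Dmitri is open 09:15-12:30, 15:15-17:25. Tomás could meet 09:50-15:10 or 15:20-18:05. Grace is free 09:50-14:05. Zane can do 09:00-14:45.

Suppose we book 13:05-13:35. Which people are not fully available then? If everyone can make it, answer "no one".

Vanya: free for 13:05-13:35. Kavya: not fully free for 13:05-13:35. Dmitri: not fully free for 13:05-13:35. Tomás: free for 13:05-13:35. Grace: free for 13:05-13:35. Zane: free for 13:05-13:35.

Dmitri, Kavya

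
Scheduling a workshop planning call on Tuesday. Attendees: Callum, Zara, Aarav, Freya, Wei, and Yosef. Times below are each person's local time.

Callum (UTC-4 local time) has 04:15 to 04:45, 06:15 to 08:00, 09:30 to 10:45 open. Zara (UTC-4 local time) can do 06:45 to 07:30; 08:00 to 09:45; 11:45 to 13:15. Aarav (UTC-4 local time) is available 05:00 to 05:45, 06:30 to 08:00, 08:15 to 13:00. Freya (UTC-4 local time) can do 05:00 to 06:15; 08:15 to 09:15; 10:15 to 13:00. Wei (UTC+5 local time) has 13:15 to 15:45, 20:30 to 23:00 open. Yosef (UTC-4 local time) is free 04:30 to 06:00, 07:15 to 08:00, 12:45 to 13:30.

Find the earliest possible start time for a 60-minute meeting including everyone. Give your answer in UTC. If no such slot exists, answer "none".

none

Callum in UTC: 08:15-08:45, 10:15-12:00, 13:30-14:45 (add 4h to convert from UTC-4).
Zara in UTC: 10:45-11:30, 12:00-13:45, 15:45-17:15 (add 4h to convert from UTC-4).
Aarav in UTC: 09:00-09:45, 10:30-12:00, 12:15-17:00 (add 4h to convert from UTC-4).
Freya in UTC: 09:00-10:15, 12:15-13:15, 14:15-17:00 (add 4h to convert from UTC-4).
Wei in UTC: 08:15-10:45, 15:30-18:00 (subtract 5h to convert from UTC+5).
Yosef in UTC: 08:30-10:00, 11:15-12:00, 16:45-17:30 (add 4h to convert from UTC-4).
Callum ∩ Zara: 10:45-11:30, 13:30-13:45.
Callum ∩ Zara ∩ Aarav: 10:45-11:30, 13:30-13:45.
Callum ∩ Zara ∩ Aarav ∩ Freya: ∅.
Callum ∩ Zara ∩ Aarav ∩ Freya ∩ Wei: ∅.
Callum ∩ Zara ∩ Aarav ∩ Freya ∩ Wei ∩ Yosef: ∅.
There is no time when everyone is free.
No common window is at least 60 minutes long.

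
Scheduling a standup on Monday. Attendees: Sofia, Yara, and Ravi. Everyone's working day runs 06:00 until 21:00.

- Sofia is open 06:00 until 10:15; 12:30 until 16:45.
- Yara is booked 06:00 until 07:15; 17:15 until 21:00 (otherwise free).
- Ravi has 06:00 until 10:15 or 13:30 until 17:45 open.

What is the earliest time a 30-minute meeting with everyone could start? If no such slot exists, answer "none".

07:15

Sofia free: 06:00-10:15, 12:30-16:45.
Yara free: 07:15-17:15 (invert busy blocks within the working day).
Ravi free: 06:00-10:15, 13:30-17:45.
Sofia ∩ Yara: 07:15-10:15, 12:30-16:45.
Sofia ∩ Yara ∩ Ravi: 07:15-10:15, 13:30-16:45.
The first common window of at least 30 minutes is 07:15-10:15, so the earliest start is 07:15.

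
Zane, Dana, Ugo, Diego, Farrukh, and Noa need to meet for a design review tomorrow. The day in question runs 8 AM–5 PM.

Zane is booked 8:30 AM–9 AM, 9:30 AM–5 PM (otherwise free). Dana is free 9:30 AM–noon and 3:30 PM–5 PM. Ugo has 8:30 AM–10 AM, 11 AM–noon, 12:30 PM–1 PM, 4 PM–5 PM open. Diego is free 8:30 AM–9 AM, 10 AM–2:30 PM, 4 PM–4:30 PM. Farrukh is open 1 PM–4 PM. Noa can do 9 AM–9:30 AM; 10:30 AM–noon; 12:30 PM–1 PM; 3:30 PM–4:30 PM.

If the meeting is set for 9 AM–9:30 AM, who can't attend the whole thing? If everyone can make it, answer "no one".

Dana, Diego, Farrukh

Zane free: 08:00-08:30, 09:00-09:30 (invert busy blocks within the working day).
Dana free: 09:30-12:00, 15:30-17:00.
Ugo free: 08:30-10:00, 11:00-12:00, 12:30-13:00, 16:00-17:00.
Diego free: 08:30-09:00, 10:00-14:30, 16:00-16:30.
Farrukh free: 13:00-16:00.
Noa free: 09:00-09:30, 10:30-12:00, 12:30-13:00, 15:30-16:30.
Zane: free for 09:00-09:30. Dana: not fully free for 09:00-09:30. Ugo: free for 09:00-09:30. Diego: not fully free for 09:00-09:30. Farrukh: not fully free for 09:00-09:30. Noa: free for 09:00-09:30.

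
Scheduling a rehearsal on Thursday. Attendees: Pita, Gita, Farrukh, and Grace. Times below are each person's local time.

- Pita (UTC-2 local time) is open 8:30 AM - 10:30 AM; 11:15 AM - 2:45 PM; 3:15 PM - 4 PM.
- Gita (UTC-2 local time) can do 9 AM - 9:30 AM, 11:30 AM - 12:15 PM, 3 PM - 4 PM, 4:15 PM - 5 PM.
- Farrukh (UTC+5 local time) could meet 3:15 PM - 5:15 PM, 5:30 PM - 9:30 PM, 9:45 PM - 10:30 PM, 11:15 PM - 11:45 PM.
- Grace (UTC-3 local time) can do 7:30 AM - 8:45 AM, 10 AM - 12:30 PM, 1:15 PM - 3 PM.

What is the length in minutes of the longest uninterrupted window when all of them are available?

45

Pita in UTC: 10:30-12:30, 13:15-16:45, 17:15-18:00 (add 2h to convert from UTC-2).
Gita in UTC: 11:00-11:30, 13:30-14:15, 17:00-18:00, 18:15-19:00 (add 2h to convert from UTC-2).
Farrukh in UTC: 10:15-12:15, 12:30-16:30, 16:45-17:30, 18:15-18:45 (subtract 5h to convert from UTC+5).
Grace in UTC: 10:30-11:45, 13:00-15:30, 16:15-18:00 (add 3h to convert from UTC-3).
Pita ∩ Gita: 11:00-11:30, 13:30-14:15, 17:15-18:00.
Pita ∩ Gita ∩ Farrukh: 11:00-11:30, 13:30-14:15, 17:15-17:30.
Pita ∩ Gita ∩ Farrukh ∩ Grace: 11:00-11:30, 13:30-14:15, 17:15-17:30.
The longest is 13:30-14:15 at 45 minutes.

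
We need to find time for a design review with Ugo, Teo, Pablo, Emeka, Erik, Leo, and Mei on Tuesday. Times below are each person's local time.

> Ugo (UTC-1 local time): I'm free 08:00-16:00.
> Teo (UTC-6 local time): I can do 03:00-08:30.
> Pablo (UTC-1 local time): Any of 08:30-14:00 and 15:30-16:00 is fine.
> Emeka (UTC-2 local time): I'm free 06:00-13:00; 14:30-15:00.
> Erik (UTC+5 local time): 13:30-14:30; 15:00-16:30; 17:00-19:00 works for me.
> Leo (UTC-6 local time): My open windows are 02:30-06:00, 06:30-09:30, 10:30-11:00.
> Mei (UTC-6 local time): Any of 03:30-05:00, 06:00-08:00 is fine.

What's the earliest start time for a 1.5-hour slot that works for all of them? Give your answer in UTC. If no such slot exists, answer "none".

12:30

Ugo in UTC: 09:00-17:00 (add 1h to convert from UTC-1).
Teo in UTC: 09:00-14:30 (add 6h to convert from UTC-6).
Pablo in UTC: 09:30-15:00, 16:30-17:00 (add 1h to convert from UTC-1).
Emeka in UTC: 08:00-15:00, 16:30-17:00 (add 2h to convert from UTC-2).
Erik in UTC: 08:30-09:30, 10:00-11:30, 12:00-14:00 (subtract 5h to convert from UTC+5).
Leo in UTC: 08:30-12:00, 12:30-15:30, 16:30-17:00 (add 6h to convert from UTC-6).
Mei in UTC: 09:30-11:00, 12:00-14:00 (add 6h to convert from UTC-6).
Ugo ∩ Teo: 09:00-14:30.
Ugo ∩ Teo ∩ Pablo: 09:30-14:30.
Ugo ∩ Teo ∩ Pablo ∩ Emeka: 09:30-14:30.
Ugo ∩ Teo ∩ Pablo ∩ Emeka ∩ Erik: 10:00-11:30, 12:00-14:00.
Ugo ∩ Teo ∩ Pablo ∩ Emeka ∩ Erik ∩ Leo: 10:00-11:30, 12:30-14:00.
Ugo ∩ Teo ∩ Pablo ∩ Emeka ∩ Erik ∩ Leo ∩ Mei: 10:00-11:00, 12:30-14:00.
The first common window of at least 90 minutes is 12:30-14:00, so the earliest start is 12:30.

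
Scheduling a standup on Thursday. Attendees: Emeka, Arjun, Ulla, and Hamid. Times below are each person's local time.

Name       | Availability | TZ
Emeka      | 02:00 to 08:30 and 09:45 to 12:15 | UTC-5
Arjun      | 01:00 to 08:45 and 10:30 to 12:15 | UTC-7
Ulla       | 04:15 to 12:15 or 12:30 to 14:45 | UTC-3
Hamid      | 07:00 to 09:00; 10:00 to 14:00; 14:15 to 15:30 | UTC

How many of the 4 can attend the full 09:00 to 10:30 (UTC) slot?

Emeka in UTC: 07:00-13:30, 14:45-17:15 (add 5h to convert from UTC-5).
Arjun in UTC: 08:00-15:45, 17:30-19:15 (add 7h to convert from UTC-7).
Ulla in UTC: 07:15-15:15, 15:30-17:45 (add 3h to convert from UTC-3).
Hamid in UTC: 07:00-09:00, 10:00-14:00, 14:15-15:30.
Emeka, Arjun, and Ulla can make the full 09:00-10:30 slot — that's 3.

3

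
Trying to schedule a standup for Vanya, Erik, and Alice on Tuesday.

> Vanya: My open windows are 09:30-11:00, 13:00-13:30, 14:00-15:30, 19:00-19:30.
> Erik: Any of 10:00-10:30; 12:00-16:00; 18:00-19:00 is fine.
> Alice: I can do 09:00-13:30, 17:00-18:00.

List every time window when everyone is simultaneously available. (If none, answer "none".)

Vanya ∩ Erik: 10:00-10:30, 13:00-13:30, 14:00-15:30.
Vanya ∩ Erik ∩ Alice: 10:00-10:30, 13:00-13:30.

10:00-10:30, 13:00-13:30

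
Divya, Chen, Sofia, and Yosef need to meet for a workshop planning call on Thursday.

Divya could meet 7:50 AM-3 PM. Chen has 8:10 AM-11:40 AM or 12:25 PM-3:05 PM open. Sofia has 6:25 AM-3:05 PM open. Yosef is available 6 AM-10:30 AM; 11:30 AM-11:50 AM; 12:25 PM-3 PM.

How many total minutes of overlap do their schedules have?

305

Divya ∩ Chen: 08:10-11:40, 12:25-15:00.
Divya ∩ Chen ∩ Sofia: 08:10-11:40, 12:25-15:00.
Divya ∩ Chen ∩ Sofia ∩ Yosef: 08:10-10:30, 11:30-11:40, 12:25-15:00.
Summing the common windows: 140 + 10 + 155 = 305 minutes.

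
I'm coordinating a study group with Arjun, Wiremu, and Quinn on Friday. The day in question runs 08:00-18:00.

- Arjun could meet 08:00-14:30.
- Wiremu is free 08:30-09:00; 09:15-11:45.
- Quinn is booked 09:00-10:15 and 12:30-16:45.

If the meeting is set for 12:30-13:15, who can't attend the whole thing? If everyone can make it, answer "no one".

Arjun free: 08:00-14:30.
Wiremu free: 08:30-09:00, 09:15-11:45.
Quinn free: 08:00-09:00, 10:15-12:30, 16:45-18:00 (invert busy blocks within the working day).
Arjun: free for 12:30-13:15. Wiremu: not fully free for 12:30-13:15. Quinn: not fully free for 12:30-13:15.

Quinn, Wiremu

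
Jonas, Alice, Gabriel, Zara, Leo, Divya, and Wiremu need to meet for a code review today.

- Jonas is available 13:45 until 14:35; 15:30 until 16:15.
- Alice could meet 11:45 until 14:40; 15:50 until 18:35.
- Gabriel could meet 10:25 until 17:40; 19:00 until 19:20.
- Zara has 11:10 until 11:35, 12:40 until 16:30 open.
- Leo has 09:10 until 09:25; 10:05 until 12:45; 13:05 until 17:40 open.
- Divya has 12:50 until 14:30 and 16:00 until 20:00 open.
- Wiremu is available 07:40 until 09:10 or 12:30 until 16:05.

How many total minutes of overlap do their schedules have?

Jonas ∩ Alice: 13:45-14:35, 15:50-16:15.
Jonas ∩ Alice ∩ Gabriel: 13:45-14:35, 15:50-16:15.
Jonas ∩ Alice ∩ Gabriel ∩ Zara: 13:45-14:35, 15:50-16:15.
Jonas ∩ Alice ∩ Gabriel ∩ Zara ∩ Leo: 13:45-14:35, 15:50-16:15.
Jonas ∩ Alice ∩ Gabriel ∩ Zara ∩ Leo ∩ Divya: 13:45-14:30, 16:00-16:15.
Jonas ∩ Alice ∩ Gabriel ∩ Zara ∩ Leo ∩ Divya ∩ Wiremu: 13:45-14:30, 16:00-16:05.
So the common availability across everyone is 13:45-14:30, 16:00-16:05.
Summing the common windows: 45 + 5 = 50 minutes.

50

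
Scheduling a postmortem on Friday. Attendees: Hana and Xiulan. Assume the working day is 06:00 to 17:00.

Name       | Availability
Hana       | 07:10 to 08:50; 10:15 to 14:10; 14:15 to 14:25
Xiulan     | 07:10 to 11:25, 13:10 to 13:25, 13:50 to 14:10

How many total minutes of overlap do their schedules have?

Hana ∩ Xiulan: 07:10-08:50, 10:15-11:25, 13:10-13:25, 13:50-14:10.
So the common availability across everyone is 07:10-08:50, 10:15-11:25, 13:10-13:25, 13:50-14:10.
Summing the common windows: 100 + 70 + 15 + 20 = 205 minutes.

205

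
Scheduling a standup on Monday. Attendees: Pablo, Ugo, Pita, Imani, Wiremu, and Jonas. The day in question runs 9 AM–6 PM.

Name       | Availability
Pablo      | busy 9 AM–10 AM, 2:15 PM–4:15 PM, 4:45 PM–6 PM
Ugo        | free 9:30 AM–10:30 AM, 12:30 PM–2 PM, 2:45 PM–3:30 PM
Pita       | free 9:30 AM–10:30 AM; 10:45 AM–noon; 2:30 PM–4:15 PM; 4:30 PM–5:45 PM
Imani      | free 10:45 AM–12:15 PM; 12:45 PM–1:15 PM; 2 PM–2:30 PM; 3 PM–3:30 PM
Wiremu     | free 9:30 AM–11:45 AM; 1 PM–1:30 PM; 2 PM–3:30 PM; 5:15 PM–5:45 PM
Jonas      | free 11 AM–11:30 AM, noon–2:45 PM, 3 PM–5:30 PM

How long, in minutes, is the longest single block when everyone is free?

Pablo free: 10:00-14:15, 16:15-16:45 (invert busy blocks within the working day).
Ugo free: 09:30-10:30, 12:30-14:00, 14:45-15:30.
Pita free: 09:30-10:30, 10:45-12:00, 14:30-16:15, 16:30-17:45.
Imani free: 10:45-12:15, 12:45-13:15, 14:00-14:30, 15:00-15:30.
Wiremu free: 09:30-11:45, 13:00-13:30, 14:00-15:30, 17:15-17:45.
Jonas free: 11:00-11:30, 12:00-14:45, 15:00-17:30.
Pablo ∩ Ugo: 10:00-10:30, 12:30-14:00.
Pablo ∩ Ugo ∩ Pita: 10:00-10:30.
Pablo ∩ Ugo ∩ Pita ∩ Imani: ∅.
Pablo ∩ Ugo ∩ Pita ∩ Imani ∩ Wiremu: ∅.
Pablo ∩ Ugo ∩ Pita ∩ Imani ∩ Wiremu ∩ Jonas: ∅.
There is no time when everyone is free.
No common window exists, so the longest block is 0 minutes.

0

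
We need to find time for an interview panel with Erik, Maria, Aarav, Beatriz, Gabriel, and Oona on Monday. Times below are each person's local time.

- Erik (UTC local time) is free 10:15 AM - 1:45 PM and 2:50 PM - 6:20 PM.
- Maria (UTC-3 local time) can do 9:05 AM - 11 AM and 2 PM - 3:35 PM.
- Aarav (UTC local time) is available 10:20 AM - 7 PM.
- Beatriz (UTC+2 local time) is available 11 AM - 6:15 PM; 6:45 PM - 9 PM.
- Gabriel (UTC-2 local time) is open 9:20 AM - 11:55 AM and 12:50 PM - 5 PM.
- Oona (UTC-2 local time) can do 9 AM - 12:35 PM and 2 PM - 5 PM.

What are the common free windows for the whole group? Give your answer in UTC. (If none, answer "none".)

12:05-13:45, 17:00-18:20

Erik in UTC: 10:15-13:45, 14:50-18:20.
Maria in UTC: 12:05-14:00, 17:00-18:35 (add 3h to convert from UTC-3).
Aarav in UTC: 10:20-19:00.
Beatriz in UTC: 09:00-16:15, 16:45-19:00 (subtract 2h to convert from UTC+2).
Gabriel in UTC: 11:20-13:55, 14:50-19:00 (add 2h to convert from UTC-2).
Oona in UTC: 11:00-14:35, 16:00-19:00 (add 2h to convert from UTC-2).
Erik ∩ Maria: 12:05-13:45, 17:00-18:20.
Erik ∩ Maria ∩ Aarav: 12:05-13:45, 17:00-18:20.
Erik ∩ Maria ∩ Aarav ∩ Beatriz: 12:05-13:45, 17:00-18:20.
Erik ∩ Maria ∩ Aarav ∩ Beatriz ∩ Gabriel: 12:05-13:45, 17:00-18:20.
Erik ∩ Maria ∩ Aarav ∩ Beatriz ∩ Gabriel ∩ Oona: 12:05-13:45, 17:00-18:20.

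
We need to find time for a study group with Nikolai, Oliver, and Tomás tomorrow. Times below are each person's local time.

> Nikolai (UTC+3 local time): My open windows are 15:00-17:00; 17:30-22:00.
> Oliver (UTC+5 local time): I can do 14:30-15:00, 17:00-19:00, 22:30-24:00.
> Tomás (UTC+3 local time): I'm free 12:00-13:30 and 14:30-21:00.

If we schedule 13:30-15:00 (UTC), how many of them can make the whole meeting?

Nikolai in UTC: 12:00-14:00, 14:30-19:00 (subtract 3h to convert from UTC+3).
Oliver in UTC: 09:30-10:00, 12:00-14:00, 17:30-19:00 (subtract 5h to convert from UTC+5).
Tomás in UTC: 09:00-10:30, 11:30-18:00 (subtract 3h to convert from UTC+3).
Tomás can make the full 13:30-15:00 slot — that's 1.

1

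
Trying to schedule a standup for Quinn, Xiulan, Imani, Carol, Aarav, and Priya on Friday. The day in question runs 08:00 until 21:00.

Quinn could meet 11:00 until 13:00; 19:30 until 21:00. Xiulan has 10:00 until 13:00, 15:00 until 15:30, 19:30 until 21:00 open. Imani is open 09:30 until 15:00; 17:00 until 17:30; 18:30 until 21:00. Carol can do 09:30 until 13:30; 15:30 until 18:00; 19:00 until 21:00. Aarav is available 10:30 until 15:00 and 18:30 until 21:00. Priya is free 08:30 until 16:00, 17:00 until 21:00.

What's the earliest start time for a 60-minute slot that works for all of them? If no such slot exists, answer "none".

11:00

Quinn ∩ Xiulan: 11:00-13:00, 19:30-21:00.
Quinn ∩ Xiulan ∩ Imani: 11:00-13:00, 19:30-21:00.
Quinn ∩ Xiulan ∩ Imani ∩ Carol: 11:00-13:00, 19:30-21:00.
Quinn ∩ Xiulan ∩ Imani ∩ Carol ∩ Aarav: 11:00-13:00, 19:30-21:00.
Quinn ∩ Xiulan ∩ Imani ∩ Carol ∩ Aarav ∩ Priya: 11:00-13:00, 19:30-21:00.
The first common window of at least 60 minutes is 11:00-13:00, so the earliest start is 11:00.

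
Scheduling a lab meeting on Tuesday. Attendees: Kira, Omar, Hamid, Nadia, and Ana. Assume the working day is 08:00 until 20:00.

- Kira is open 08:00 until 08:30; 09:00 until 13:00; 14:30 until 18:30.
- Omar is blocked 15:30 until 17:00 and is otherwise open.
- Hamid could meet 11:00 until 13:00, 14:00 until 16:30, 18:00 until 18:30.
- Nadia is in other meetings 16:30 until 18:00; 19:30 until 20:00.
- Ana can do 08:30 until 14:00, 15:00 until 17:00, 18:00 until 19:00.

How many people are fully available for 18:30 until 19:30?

2

Kira free: 08:00-08:30, 09:00-13:00, 14:30-18:30.
Omar free: 08:00-15:30, 17:00-20:00 (invert busy blocks within the working day).
Hamid free: 11:00-13:00, 14:00-16:30, 18:00-18:30.
Nadia free: 08:00-16:30, 18:00-19:30 (invert busy blocks within the working day).
Ana free: 08:30-14:00, 15:00-17:00, 18:00-19:00.
Omar and Nadia can make the full 18:30-19:30 slot — that's 2.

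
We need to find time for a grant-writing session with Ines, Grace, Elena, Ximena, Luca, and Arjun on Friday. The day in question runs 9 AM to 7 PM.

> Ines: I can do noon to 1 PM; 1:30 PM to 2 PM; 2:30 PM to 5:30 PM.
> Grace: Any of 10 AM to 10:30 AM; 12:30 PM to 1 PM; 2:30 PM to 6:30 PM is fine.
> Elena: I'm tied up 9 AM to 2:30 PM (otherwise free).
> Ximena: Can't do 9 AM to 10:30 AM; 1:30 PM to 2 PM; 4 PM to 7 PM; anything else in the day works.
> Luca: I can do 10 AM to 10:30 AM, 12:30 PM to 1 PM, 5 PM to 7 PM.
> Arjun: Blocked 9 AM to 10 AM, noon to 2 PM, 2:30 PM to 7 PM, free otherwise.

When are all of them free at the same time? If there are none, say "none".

Ines free: 12:00-13:00, 13:30-14:00, 14:30-17:30.
Grace free: 10:00-10:30, 12:30-13:00, 14:30-18:30.
Elena free: 14:30-19:00 (invert busy blocks within the working day).
Ximena free: 10:30-13:30, 14:00-16:00 (invert busy blocks within the working day).
Luca free: 10:00-10:30, 12:30-13:00, 17:00-19:00.
Arjun free: 10:00-12:00, 14:00-14:30 (invert busy blocks within the working day).
Ines ∩ Grace: 12:30-13:00, 14:30-17:30.
Ines ∩ Grace ∩ Elena: 14:30-17:30.
Ines ∩ Grace ∩ Elena ∩ Ximena: 14:30-16:00.
Ines ∩ Grace ∩ Elena ∩ Ximena ∩ Luca: ∅.
Ines ∩ Grace ∩ Elena ∩ Ximena ∩ Luca ∩ Arjun: ∅.
There is no time when everyone is free.

none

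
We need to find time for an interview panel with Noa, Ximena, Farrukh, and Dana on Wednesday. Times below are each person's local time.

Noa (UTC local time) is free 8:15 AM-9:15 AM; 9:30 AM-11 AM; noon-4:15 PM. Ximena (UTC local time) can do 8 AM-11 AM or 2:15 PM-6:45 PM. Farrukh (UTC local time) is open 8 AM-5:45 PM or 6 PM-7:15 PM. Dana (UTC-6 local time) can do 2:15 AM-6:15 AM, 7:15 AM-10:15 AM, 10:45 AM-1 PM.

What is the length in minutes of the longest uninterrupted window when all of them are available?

Noa in UTC: 08:15-09:15, 09:30-11:00, 12:00-16:15.
Ximena in UTC: 08:00-11:00, 14:15-18:45.
Farrukh in UTC: 08:00-17:45, 18:00-19:15.
Dana in UTC: 08:15-12:15, 13:15-16:15, 16:45-19:00 (add 6h to convert from UTC-6).
Noa ∩ Ximena: 08:15-09:15, 09:30-11:00, 14:15-16:15.
Noa ∩ Ximena ∩ Farrukh: 08:15-09:15, 09:30-11:00, 14:15-16:15.
Noa ∩ Ximena ∩ Farrukh ∩ Dana: 08:15-09:15, 09:30-11:00, 14:15-16:15.
The longest is 14:15-16:15 at 120 minutes.

120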